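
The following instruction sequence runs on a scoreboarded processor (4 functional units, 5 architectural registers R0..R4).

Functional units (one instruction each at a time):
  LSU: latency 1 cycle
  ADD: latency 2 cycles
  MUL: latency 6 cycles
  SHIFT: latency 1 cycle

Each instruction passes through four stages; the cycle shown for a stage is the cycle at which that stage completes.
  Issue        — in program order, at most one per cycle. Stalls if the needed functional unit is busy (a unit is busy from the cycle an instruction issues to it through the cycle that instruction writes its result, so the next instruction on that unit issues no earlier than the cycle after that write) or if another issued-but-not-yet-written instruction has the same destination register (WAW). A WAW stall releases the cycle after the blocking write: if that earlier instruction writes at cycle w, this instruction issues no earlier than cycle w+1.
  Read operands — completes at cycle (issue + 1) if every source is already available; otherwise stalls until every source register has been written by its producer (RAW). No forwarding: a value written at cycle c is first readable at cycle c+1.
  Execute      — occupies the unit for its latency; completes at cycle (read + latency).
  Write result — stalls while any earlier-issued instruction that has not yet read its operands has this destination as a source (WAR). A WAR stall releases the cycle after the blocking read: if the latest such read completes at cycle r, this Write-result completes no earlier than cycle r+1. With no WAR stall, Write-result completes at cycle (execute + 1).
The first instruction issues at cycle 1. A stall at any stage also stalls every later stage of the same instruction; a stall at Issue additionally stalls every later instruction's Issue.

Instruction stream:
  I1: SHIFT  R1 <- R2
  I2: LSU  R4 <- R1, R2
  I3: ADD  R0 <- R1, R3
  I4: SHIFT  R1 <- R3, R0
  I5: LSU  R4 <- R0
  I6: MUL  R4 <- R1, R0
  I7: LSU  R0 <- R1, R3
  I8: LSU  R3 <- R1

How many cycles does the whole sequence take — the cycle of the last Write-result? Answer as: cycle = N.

1) issue 1, read 2, done 3, write 4
2) issue 2, read 5, done 6, write 7  <RAW R1: wait I1 write@4>
3) issue 3, read 5, done 7, write 8  <RAW R1: wait I1 write@4>
4) issue 5, read 9, done 10, write 11  <struct: SHIFT busy until I1 writes@4 / RAW R0: wait I3 write@8>
5) issue 8, read 9, done 10, write 11  <struct: LSU busy until I2 writes@7>
6) issue 12, read 13, done 19, write 20  <WAW R4: wait I5 write@11>
7) issue 13, read 14, done 15, write 16
8) issue 17, read 18, done 19, write 20  <struct: LSU busy until I7 writes@16>

cycle = 20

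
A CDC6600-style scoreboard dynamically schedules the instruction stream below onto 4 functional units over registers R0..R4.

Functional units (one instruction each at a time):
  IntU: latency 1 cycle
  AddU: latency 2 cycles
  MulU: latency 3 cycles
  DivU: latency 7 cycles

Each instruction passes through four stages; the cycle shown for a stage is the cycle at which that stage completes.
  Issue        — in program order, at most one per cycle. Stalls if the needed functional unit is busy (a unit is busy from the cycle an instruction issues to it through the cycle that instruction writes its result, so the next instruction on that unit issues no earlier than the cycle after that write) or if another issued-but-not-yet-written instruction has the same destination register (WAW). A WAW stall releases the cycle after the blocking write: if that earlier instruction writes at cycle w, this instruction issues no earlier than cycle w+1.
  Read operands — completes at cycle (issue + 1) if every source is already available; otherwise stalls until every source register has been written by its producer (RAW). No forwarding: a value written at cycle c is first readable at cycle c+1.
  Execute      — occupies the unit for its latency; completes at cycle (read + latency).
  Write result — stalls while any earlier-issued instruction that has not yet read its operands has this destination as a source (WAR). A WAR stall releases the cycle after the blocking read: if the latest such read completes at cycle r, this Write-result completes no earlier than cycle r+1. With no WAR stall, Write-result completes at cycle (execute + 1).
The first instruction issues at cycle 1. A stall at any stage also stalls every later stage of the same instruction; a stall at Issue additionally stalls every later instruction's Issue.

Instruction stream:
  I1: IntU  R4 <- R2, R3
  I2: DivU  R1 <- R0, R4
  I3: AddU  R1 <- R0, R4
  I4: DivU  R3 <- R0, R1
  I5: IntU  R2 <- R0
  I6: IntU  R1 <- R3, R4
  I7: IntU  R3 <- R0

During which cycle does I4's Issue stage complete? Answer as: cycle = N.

cycle = 15

cycle 1: I1 dispatched to IntU
cycle 2: I1 operands ready, I2 dispatched to DivU
cycle 3: I1 complete
cycle 4: R4←I1
cycle 5: I2 operands ready
cycle 12: I2 complete
cycle 13: R1←I2
cycle 14: I3 dispatched to AddU
cycle 15: I3 operands ready, I4 dispatched to DivU
cycle 16: I5 dispatched to IntU
cycle 17: I3 complete, I5 operands ready
cycle 18: R1←I3, I5 complete
cycle 19: I4 operands ready, R2←I5
cycle 20: I6 dispatched to IntU
cycle 26: I4 complete
cycle 27: R3←I4
cycle 28: I6 operands ready
cycle 29: I6 complete
cycle 30: R1←I6
cycle 31: I7 dispatched to IntU
cycle 32: I7 operands ready
cycle 33: I7 complete
cycle 34: R3←I7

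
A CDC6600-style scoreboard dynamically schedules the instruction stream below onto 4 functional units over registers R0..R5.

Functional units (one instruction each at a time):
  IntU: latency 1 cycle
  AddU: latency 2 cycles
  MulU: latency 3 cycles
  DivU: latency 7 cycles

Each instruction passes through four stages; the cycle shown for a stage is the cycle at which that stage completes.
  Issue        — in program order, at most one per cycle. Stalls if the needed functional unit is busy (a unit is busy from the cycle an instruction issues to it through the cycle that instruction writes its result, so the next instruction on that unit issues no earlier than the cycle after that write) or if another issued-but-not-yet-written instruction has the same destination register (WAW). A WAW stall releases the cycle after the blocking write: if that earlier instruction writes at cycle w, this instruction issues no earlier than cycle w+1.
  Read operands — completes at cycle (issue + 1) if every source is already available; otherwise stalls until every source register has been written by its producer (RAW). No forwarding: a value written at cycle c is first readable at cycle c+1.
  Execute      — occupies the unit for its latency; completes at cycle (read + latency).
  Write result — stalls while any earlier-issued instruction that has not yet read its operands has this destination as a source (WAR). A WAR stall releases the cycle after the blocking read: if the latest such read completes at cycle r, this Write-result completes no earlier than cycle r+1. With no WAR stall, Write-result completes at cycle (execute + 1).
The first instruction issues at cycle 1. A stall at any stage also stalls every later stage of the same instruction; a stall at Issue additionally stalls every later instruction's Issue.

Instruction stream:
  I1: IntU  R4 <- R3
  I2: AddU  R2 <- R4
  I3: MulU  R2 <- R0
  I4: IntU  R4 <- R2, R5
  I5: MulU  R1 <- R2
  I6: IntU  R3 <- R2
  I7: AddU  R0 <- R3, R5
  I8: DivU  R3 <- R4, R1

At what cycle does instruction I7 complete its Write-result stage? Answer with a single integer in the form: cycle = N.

cycle = 25

t=1  issue I1 (IntU)
t=2  I1 read-ops, issue I2 (AddU)
t=3  I1 finished on IntU
t=4  I1→R4
t=5  I2 read-ops
t=7  I2 finished on AddU
t=8  I2→R2
t=9  issue I3 (MulU)
t=10  I3 read-ops, issue I4 (IntU)
t=13  I3 finished on MulU
t=14  I3→R2
t=15  I4 read-ops, issue I5 (MulU)
t=16  I4 finished on IntU, I5 read-ops
t=17  I4→R4
t=18  issue I6 (IntU)
t=19  I5 finished on MulU, I6 read-ops, issue I7 (AddU)
t=20  I5→R1, I6 finished on IntU
t=21  I6→R3
t=22  I7 read-ops, issue I8 (DivU)
t=23  I8 read-ops
t=24  I7 finished on AddU
t=25  I7→R0
t=30  I8 finished on DivU
t=31  I8→R3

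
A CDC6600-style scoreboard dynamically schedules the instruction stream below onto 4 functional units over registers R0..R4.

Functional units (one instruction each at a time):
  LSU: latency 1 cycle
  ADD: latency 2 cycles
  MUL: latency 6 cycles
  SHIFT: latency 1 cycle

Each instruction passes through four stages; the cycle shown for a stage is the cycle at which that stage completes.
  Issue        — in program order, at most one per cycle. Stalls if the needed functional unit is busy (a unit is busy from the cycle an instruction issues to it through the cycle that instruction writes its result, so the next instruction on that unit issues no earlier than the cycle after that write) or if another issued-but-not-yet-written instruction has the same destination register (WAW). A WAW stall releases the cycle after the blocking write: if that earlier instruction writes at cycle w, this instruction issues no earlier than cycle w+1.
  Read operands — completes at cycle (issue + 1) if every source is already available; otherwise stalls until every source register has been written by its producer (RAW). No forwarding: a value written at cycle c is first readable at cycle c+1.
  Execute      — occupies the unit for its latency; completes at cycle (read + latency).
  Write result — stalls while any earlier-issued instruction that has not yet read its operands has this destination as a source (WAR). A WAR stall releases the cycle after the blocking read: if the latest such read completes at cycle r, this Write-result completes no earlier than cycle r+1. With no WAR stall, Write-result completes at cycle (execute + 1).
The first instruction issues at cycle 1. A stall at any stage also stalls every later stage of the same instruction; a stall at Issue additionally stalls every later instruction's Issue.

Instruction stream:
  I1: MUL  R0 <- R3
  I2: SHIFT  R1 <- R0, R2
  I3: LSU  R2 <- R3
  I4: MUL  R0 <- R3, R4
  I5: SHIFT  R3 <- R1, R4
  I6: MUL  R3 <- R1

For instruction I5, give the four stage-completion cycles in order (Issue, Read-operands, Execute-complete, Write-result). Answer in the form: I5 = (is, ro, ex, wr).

cycle 1: I1→MUL
cycle 2: I1 RO · I2→SHIFT
cycle 3: I3→LSU
cycle 4: I3 RO
cycle 5: I3 EX
cycle 8: I1 EX
cycle 9: I1 WR R0
cycle 10: I2 RO · I4→MUL
cycle 11: I2 EX · I3 WR R2 · I4 RO
cycle 12: I2 WR R1
cycle 13: I5→SHIFT
cycle 14: I5 RO
cycle 15: I5 EX
cycle 16: I5 WR R3
cycle 17: I4 EX
cycle 18: I4 WR R0
cycle 19: I6→MUL
cycle 20: I6 RO
cycle 26: I6 EX
cycle 27: I6 WR R3

I5 = (13, 14, 15, 16)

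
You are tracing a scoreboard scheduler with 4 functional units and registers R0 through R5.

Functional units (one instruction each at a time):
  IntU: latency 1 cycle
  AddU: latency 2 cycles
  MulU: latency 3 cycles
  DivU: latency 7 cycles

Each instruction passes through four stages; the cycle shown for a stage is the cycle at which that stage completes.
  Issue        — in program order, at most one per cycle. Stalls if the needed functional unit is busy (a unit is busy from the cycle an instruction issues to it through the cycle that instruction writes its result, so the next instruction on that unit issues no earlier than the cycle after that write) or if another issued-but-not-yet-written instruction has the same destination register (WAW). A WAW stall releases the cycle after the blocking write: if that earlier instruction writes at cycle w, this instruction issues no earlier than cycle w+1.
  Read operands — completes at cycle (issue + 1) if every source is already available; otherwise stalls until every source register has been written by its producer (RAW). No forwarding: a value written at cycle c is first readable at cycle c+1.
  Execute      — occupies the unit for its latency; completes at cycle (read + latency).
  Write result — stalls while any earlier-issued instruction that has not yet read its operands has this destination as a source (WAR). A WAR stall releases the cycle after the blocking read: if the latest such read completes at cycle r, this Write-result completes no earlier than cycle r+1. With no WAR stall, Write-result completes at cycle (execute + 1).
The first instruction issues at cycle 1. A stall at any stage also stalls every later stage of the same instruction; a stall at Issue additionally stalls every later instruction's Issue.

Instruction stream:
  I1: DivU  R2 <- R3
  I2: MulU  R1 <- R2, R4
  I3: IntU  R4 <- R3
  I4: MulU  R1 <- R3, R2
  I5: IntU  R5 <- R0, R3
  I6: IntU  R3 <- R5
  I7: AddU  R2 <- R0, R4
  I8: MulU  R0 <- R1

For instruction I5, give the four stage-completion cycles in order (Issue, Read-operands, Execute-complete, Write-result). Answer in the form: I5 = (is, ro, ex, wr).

[1] issue I1 (DivU)
[2] I1 read-ops · issue I2 (MulU)
[3] issue I3 (IntU)
[4] I3 read-ops
[5] I3 finished on IntU
[9] I1 finished on DivU
[10] I1→R2
[11] I2 read-ops
[12] I3→R4
[14] I2 finished on MulU
[15] I2→R1
[16] issue I4 (MulU)
[17] I4 read-ops · issue I5 (IntU)
[18] I5 read-ops
[19] I5 finished on IntU
[20] I4 finished on MulU · I5→R5
[21] I4→R1 · issue I6 (IntU)
[22] I6 read-ops · issue I7 (AddU)
[23] I6 finished on IntU · I7 read-ops · issue I8 (MulU)
[24] I6→R3 · I8 read-ops
[25] I7 finished on AddU
[26] I7→R2
[27] I8 finished on MulU
[28] I8→R0

I5 = (17, 18, 19, 20)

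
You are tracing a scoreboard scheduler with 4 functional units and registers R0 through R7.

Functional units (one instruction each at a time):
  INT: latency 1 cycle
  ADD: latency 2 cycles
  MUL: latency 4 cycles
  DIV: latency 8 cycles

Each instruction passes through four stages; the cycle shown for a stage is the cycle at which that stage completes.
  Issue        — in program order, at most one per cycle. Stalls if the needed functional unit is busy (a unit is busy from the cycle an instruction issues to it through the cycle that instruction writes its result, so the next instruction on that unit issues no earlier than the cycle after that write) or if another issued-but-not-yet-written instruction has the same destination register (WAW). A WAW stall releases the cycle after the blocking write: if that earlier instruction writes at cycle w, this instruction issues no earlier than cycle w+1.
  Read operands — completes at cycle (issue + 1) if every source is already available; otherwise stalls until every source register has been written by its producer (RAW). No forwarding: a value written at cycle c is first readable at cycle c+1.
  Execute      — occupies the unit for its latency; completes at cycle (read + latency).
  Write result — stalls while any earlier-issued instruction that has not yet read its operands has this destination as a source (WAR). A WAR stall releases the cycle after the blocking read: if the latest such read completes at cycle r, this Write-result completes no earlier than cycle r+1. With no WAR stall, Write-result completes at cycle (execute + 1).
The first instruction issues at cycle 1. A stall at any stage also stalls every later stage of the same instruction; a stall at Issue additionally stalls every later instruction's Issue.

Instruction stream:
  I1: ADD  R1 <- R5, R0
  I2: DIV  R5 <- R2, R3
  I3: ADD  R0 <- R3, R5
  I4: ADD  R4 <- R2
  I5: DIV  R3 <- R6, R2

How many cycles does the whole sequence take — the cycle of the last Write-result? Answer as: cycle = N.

cycle = 28

I1  is:1  ro:2  ex:4  wr:5
I2  is:2  ro:3  ex:11  wr:12
I3  is:6  ro:13  ex:15  wr:16  — struct: ADD busy until I1 writes@5, RAW R5: wait I2 write@12
I4  is:17  ro:18  ex:20  wr:21  — struct: ADD busy until I3 writes@16
I5  is:18  ro:19  ex:27  wr:28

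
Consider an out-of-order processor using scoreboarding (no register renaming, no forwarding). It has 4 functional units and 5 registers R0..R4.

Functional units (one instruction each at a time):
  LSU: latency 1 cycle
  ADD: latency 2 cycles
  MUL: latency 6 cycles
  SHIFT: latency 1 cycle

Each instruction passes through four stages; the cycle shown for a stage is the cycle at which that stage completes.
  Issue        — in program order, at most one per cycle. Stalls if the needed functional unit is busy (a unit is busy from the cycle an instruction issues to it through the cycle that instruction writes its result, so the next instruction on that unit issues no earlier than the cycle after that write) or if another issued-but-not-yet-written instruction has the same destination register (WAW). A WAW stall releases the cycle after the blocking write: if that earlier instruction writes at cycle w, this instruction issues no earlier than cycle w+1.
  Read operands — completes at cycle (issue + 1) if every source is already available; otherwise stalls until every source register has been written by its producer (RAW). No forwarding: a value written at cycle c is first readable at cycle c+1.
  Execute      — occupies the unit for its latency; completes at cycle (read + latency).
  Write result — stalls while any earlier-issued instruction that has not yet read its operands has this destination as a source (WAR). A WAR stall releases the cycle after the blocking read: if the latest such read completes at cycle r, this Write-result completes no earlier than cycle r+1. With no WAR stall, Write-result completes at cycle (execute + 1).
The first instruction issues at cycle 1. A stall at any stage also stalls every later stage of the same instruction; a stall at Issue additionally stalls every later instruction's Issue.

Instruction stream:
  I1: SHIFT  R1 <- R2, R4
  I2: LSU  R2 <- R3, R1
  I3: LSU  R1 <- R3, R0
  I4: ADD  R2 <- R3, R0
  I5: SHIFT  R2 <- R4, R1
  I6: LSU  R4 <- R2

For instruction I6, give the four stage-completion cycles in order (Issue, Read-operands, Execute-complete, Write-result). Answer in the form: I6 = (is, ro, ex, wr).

I6 = (15, 18, 19, 20)

[1] I1→SHIFT
[2] I1 RO | I2→LSU
[3] I1 EX
[4] I1 WR R1
[5] I2 RO
[6] I2 EX
[7] I2 WR R2
[8] I3→LSU
[9] I3 RO | I4→ADD
[10] I3 EX | I4 RO
[11] I3 WR R1
[12] I4 EX
[13] I4 WR R2
[14] I5→SHIFT
[15] I5 RO | I6→LSU
[16] I5 EX
[17] I5 WR R2
[18] I6 RO
[19] I6 EX
[20] I6 WR R4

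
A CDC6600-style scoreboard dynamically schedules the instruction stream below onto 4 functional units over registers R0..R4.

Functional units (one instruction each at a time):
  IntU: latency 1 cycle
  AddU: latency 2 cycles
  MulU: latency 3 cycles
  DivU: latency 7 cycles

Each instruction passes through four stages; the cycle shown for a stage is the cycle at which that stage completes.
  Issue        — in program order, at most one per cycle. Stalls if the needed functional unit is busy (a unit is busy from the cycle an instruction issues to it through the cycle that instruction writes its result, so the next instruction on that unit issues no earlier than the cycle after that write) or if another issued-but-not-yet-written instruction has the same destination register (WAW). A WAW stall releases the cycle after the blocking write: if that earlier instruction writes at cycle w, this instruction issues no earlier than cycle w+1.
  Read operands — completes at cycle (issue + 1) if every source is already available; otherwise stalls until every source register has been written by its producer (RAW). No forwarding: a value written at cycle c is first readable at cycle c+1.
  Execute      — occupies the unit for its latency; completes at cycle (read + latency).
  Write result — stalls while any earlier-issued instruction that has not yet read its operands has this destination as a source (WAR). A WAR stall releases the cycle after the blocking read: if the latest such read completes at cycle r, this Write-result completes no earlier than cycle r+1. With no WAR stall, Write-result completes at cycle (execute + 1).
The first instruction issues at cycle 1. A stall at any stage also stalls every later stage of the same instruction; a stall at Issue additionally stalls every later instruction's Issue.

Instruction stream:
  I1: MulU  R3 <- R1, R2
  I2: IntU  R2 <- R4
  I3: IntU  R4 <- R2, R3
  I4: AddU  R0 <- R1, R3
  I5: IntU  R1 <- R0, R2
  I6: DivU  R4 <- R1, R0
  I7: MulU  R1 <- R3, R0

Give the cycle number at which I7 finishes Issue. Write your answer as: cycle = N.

cycle = 15

cycle 1: I1 dispatched to MulU
cycle 2: I1 operands ready, I2 dispatched to IntU
cycle 3: I2 operands ready
cycle 4: I2 complete
cycle 5: I1 complete, R2←I2
cycle 6: R3←I1, I3 dispatched to IntU
cycle 7: I3 operands ready, I4 dispatched to AddU
cycle 8: I3 complete, I4 operands ready
cycle 9: R4←I3
cycle 10: I4 complete, I5 dispatched to IntU
cycle 11: R0←I4, I6 dispatched to DivU
cycle 12: I5 operands ready
cycle 13: I5 complete
cycle 14: R1←I5
cycle 15: I6 operands ready, I7 dispatched to MulU
cycle 16: I7 operands ready
cycle 19: I7 complete
cycle 20: R1←I7
cycle 22: I6 complete
cycle 23: R4←I6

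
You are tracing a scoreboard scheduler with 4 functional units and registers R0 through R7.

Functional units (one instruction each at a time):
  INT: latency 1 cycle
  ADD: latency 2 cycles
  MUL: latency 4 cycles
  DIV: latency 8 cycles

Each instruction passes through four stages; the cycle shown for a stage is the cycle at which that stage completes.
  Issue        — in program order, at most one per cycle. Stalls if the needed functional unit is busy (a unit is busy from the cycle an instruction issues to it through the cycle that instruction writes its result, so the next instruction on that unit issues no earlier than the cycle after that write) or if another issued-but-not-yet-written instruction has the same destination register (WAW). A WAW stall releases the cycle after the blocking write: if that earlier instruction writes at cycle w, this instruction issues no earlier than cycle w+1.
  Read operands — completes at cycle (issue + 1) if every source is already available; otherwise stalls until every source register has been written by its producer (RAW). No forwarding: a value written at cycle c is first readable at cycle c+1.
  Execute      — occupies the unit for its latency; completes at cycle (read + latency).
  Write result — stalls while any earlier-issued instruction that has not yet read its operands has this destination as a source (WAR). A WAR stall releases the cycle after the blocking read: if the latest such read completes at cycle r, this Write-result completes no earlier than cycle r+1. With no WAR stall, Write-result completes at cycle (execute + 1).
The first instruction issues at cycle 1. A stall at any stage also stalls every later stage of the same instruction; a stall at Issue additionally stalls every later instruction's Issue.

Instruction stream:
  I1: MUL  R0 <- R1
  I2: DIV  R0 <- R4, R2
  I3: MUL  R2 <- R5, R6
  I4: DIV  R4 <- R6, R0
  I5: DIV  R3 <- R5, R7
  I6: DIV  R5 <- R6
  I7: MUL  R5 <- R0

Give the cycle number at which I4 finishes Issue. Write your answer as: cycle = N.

cycle = 19

c1: I1 dispatched to MUL
c2: I1 operands ready
c6: I1 complete
c7: R0←I1
c8: I2 dispatched to DIV
c9: I2 operands ready, I3 dispatched to MUL
c10: I3 operands ready
c14: I3 complete
c15: R2←I3
c17: I2 complete
c18: R0←I2
c19: I4 dispatched to DIV
c20: I4 operands ready
c28: I4 complete
c29: R4←I4
c30: I5 dispatched to DIV
c31: I5 operands ready
c39: I5 complete
c40: R3←I5
c41: I6 dispatched to DIV
c42: I6 operands ready
c50: I6 complete
c51: R5←I6
c52: I7 dispatched to MUL
c53: I7 operands ready
c57: I7 complete
c58: R5←I7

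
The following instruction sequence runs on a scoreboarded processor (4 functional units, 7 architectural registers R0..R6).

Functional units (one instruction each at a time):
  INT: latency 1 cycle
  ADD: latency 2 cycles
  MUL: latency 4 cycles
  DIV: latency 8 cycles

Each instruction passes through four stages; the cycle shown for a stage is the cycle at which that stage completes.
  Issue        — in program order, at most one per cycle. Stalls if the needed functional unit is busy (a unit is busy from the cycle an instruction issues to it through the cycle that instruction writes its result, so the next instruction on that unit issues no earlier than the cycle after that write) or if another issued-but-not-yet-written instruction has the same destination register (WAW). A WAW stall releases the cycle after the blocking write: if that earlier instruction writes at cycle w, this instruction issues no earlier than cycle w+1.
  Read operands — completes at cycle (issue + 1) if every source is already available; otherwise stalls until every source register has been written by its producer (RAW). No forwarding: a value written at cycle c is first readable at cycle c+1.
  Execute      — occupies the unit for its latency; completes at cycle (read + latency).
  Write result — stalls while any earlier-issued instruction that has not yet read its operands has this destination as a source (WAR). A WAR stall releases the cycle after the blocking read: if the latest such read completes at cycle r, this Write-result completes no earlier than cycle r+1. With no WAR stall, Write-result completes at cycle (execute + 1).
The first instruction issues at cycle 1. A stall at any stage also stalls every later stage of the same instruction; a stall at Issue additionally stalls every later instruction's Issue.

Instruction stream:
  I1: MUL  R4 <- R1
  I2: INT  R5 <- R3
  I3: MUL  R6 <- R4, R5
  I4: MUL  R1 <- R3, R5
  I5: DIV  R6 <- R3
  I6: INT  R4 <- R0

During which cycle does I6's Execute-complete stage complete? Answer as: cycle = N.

cycle = 19

I1  is:1  ro:2  ex:6  wr:7
I2  is:2  ro:3  ex:4  wr:5
I3  is:8  ro:9  ex:13  wr:14  — struct: MUL busy until I1 writes@7
I4  is:15  ro:16  ex:20  wr:21  — struct: MUL busy until I3 writes@14
I5  is:16  ro:17  ex:25  wr:26
I6  is:17  ro:18  ex:19  wr:20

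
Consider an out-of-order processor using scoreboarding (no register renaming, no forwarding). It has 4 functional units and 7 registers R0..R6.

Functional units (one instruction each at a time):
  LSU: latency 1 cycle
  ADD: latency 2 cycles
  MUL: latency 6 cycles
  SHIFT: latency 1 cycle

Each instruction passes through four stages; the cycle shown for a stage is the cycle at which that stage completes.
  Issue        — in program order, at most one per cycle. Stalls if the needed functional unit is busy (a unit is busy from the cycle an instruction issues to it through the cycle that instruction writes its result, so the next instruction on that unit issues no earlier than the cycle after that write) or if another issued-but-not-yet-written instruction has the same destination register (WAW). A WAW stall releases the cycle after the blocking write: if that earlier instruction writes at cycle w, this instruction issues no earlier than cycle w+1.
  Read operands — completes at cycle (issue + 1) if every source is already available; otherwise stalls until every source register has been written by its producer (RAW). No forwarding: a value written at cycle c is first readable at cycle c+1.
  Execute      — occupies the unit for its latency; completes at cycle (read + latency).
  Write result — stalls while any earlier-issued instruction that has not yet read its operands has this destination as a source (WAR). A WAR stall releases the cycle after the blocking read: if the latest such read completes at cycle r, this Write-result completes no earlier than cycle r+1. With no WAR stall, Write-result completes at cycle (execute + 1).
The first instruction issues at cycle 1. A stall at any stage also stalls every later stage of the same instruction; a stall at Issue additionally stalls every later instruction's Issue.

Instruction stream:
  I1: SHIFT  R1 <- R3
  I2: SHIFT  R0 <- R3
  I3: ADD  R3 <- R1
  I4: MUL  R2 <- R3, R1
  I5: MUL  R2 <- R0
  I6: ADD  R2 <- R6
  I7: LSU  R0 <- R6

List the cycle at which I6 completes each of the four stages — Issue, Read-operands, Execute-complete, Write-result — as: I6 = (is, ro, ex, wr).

I6 = (28, 29, 31, 32)

c1: I1 issues→SHIFT
c2: I1 reads
c3: I1 exec-done
c4: I1 writes R1
c5: I2 issues→SHIFT
c6: I2 reads | I3 issues→ADD
c7: I2 exec-done | I3 reads | I4 issues→MUL
c8: I2 writes R0
c9: I3 exec-done
c10: I3 writes R3
c11: I4 reads
c17: I4 exec-done
c18: I4 writes R2
c19: I5 issues→MUL
c20: I5 reads
c26: I5 exec-done
c27: I5 writes R2
c28: I6 issues→ADD
c29: I6 reads | I7 issues→LSU
c30: I7 reads
c31: I6 exec-done | I7 exec-done
c32: I6 writes R2 | I7 writes R0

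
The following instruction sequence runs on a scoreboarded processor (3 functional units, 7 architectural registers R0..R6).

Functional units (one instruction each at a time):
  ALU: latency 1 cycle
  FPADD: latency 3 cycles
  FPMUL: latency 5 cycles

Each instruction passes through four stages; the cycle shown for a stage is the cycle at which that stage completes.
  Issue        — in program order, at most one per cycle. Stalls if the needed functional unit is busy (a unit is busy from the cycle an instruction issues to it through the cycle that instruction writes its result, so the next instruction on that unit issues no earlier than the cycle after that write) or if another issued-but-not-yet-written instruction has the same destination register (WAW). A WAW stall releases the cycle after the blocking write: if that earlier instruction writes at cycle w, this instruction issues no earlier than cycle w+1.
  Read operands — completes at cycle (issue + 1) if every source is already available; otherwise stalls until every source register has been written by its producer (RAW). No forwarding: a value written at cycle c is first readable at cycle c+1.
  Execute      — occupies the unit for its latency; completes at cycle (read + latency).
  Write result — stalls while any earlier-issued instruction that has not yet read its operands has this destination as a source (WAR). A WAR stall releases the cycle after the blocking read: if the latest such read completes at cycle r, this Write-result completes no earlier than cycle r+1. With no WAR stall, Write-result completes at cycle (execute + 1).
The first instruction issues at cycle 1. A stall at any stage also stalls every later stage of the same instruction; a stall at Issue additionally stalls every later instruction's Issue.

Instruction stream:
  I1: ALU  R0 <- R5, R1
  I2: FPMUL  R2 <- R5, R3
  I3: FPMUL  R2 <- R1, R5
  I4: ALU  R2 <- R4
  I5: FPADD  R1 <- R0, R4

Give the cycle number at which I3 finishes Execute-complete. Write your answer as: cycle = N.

  I1 | 1 | 2 | 3 | 4
  I2 | 2 | 3 | 8 | 9
  I3 | 10 | 11 | 16 | 17   struct: FPMUL busy until I2 writes@9
  I4 | 18 | 19 | 20 | 21   WAW R2: wait I3 write@17
  I5 | 19 | 20 | 23 | 24

cycle = 16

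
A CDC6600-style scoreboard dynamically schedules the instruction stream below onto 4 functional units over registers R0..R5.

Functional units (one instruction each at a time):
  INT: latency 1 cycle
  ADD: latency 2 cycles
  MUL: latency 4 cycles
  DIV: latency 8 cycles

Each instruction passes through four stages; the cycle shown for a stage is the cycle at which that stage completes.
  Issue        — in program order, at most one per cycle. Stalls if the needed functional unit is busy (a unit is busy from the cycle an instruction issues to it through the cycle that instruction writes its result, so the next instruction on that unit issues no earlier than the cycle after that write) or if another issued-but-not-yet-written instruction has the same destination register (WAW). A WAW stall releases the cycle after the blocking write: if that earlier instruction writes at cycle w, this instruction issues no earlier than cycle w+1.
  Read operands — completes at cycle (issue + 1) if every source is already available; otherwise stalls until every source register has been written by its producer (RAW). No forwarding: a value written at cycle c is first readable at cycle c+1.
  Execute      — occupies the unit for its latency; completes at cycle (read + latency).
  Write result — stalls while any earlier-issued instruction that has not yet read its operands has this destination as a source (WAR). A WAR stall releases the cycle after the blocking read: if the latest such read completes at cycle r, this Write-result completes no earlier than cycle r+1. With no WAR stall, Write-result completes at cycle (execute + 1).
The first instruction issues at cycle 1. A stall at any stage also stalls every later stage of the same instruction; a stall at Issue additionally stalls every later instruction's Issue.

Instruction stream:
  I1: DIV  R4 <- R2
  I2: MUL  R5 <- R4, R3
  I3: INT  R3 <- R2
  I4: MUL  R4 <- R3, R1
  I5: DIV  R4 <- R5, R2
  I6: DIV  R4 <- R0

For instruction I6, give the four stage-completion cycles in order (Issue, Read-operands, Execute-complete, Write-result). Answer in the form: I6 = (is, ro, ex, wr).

I6 = (36, 37, 45, 46)

t=1  I1→DIV
t=2  I1 RO; I2→MUL
t=3  I3→INT
t=4  I3 RO
t=5  I3 EX
t=10  I1 EX
t=11  I1 WR R4
t=12  I2 RO
t=13  I3 WR R3
t=16  I2 EX
t=17  I2 WR R5
t=18  I4→MUL
t=19  I4 RO
t=23  I4 EX
t=24  I4 WR R4
t=25  I5→DIV
t=26  I5 RO
t=34  I5 EX
t=35  I5 WR R4
t=36  I6→DIV
t=37  I6 RO
t=45  I6 EX
t=46  I6 WR R4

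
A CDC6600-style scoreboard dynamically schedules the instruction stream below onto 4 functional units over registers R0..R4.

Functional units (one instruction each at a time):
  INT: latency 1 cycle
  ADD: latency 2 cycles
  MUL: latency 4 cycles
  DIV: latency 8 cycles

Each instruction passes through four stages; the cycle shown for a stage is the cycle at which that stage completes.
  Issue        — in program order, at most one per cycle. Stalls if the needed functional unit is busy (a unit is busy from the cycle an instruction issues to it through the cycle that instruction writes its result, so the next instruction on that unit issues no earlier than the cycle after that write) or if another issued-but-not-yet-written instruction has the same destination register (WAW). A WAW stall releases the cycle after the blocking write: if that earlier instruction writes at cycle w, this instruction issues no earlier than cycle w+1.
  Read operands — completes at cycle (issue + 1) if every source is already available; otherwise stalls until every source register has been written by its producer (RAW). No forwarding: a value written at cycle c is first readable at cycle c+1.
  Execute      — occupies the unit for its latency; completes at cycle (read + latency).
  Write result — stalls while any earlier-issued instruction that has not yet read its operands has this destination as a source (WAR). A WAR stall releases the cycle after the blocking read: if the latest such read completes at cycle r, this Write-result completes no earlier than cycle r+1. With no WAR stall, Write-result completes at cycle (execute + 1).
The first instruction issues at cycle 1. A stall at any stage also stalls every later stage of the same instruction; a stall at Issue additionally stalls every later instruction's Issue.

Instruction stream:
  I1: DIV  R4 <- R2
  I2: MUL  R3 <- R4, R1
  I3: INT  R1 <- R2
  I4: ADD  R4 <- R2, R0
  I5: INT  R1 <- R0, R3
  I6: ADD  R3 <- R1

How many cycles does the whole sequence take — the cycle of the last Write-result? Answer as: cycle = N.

cycle = 24

I1  is:1  ro:2  ex:10  wr:11
I2  is:2  ro:12  ex:16  wr:17  — RAW R4: wait I1 write@11
I3  is:3  ro:4  ex:5  wr:13  — WAR R1: wait I2 read@12
I4  is:12  ro:13  ex:15  wr:16  — WAW R4: wait I1 write@11
I5  is:14  ro:18  ex:19  wr:20  — struct: INT busy until I3 writes@13, RAW R3: wait I2 write@17
I6  is:18  ro:21  ex:23  wr:24  — WAW R3: wait I2 write@17, RAW R1: wait I5 write@20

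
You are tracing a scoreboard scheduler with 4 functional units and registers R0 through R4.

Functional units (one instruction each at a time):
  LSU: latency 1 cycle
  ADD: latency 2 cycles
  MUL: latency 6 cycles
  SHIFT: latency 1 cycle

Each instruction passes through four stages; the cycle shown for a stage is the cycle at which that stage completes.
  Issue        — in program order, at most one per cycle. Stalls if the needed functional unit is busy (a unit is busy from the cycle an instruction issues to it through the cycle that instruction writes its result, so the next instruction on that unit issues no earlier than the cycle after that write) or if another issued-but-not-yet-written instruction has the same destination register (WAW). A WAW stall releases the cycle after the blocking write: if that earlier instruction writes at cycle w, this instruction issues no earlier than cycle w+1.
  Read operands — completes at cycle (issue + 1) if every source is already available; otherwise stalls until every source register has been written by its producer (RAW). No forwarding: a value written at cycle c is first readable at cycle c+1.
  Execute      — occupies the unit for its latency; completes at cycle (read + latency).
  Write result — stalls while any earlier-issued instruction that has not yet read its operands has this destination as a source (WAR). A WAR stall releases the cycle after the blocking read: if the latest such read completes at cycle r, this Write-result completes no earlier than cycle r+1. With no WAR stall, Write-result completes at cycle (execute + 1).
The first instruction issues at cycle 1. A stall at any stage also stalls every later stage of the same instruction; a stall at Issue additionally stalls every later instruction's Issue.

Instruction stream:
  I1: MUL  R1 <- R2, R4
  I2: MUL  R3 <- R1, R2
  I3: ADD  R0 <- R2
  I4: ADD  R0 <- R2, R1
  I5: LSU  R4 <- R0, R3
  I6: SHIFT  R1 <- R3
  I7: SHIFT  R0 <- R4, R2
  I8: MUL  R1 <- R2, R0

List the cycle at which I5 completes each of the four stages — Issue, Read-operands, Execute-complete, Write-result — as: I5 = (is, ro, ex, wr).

I5 = (17, 21, 22, 23)

1) issue 1, read 2, done 8, write 9
2) issue 10, read 11, done 17, write 18  <struct: MUL busy until I1 writes@9>
3) issue 11, read 12, done 14, write 15
4) issue 16, read 17, done 19, write 20  <struct: ADD busy until I3 writes@15>
5) issue 17, read 21, done 22, write 23  <RAW R0: wait I4 write@20>
6) issue 18, read 19, done 20, write 21
7) issue 22, read 24, done 25, write 26  <struct: SHIFT busy until I6 writes@21 / RAW R4: wait I5 write@23>
8) issue 23, read 27, done 33, write 34  <RAW R0: wait I7 write@26>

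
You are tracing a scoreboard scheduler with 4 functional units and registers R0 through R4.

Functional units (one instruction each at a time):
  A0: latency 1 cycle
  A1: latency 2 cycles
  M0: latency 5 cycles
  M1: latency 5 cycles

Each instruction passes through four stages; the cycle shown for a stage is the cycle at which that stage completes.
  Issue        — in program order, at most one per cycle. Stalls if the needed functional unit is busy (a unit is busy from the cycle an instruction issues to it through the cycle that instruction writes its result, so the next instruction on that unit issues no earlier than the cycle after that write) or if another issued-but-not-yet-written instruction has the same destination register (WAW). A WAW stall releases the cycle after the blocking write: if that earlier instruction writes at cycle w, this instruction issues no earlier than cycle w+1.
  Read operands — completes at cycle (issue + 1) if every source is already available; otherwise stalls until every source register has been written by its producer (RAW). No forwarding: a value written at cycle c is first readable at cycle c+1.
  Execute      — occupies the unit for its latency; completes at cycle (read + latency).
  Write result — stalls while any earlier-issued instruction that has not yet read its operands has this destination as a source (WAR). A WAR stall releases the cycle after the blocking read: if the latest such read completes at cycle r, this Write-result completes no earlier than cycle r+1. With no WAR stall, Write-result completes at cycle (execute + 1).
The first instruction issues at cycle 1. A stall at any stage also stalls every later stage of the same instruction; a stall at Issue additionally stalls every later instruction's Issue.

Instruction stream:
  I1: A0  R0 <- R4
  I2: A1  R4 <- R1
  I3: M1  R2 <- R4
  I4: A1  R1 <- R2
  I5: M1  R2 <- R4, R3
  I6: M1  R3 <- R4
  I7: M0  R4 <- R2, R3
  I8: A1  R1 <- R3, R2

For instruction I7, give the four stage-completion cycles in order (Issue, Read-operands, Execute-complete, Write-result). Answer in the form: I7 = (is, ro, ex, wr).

  I1 | 1 | 2 | 3 | 4
  I2 | 2 | 3 | 5 | 6
  I3 | 3 | 7 | 12 | 13   RAW R4: wait I2 write@6
  I4 | 7 | 14 | 16 | 17   struct: A1 busy until I2 writes@6 · RAW R2: wait I3 write@13
  I5 | 14 | 15 | 20 | 21   struct: M1 busy until I3 writes@13
  I6 | 22 | 23 | 28 | 29   struct: M1 busy until I5 writes@21
  I7 | 23 | 30 | 35 | 36   RAW R3: wait I6 write@29
  I8 | 24 | 30 | 32 | 33   RAW R3: wait I6 write@29

I7 = (23, 30, 35, 36)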